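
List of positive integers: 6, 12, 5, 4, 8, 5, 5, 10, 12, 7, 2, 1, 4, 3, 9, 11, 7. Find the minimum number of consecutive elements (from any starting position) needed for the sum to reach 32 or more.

add 6: running sum 6 < 32
add 12: running sum 18 < 32
add 5: running sum 23 < 32
add 4: running sum 27 < 32
end 4: [6, 12, 5, 4, 8] sum 35, len 5
end 5: [12, 5, 4, 8, 5] sum 34, len 5
end 6: [12, 5, 4, 8, 5, 5] sum 39, len 6
end 7: [4, 8, 5, 5, 10] sum 32, len 5
end 8: [5, 5, 10, 12] sum 32, len 4
end 9: [5, 10, 12, 7] sum 34, len 4
end 10: [5, 10, 12, 7, 2] sum 36, len 5
end 11: [10, 12, 7, 2, 1] sum 32, len 5
end 12: [10, 12, 7, 2, 1, 4] sum 36, len 6
end 13: [10, 12, 7, 2, 1, 4, 3] sum 39, len 7
end 14: [12, 7, 2, 1, 4, 3, 9] sum 38, len 7
end 15: [7, 2, 1, 4, 3, 9, 11] sum 37, len 7
end 16: [4, 3, 9, 11, 7] sum 34, len 5
Shortest qualifying length: 4.

4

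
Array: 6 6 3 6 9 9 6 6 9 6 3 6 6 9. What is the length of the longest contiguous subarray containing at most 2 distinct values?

7

add 6: window [6] (1 distinct), len 1
add 6: window [6, 6] (1 distinct), len 2
add 3: window [6, 6, 3] (2 distinct), len 3
add 6: window [6, 6, 3, 6] (2 distinct), len 4
add 9: window [6, 9] (2 distinct), len 2
add 9: window [6, 9, 9] (2 distinct), len 3
add 6: window [6, 9, 9, 6] (2 distinct), len 4
add 6: window [6, 9, 9, 6, 6] (2 distinct), len 5
add 9: window [6, 9, 9, 6, 6, 9] (2 distinct), len 6
add 6: window [6, 9, 9, 6, 6, 9, 6] (2 distinct), len 7
add 3: window [6, 3] (2 distinct), len 2
add 6: window [6, 3, 6] (2 distinct), len 3
add 6: window [6, 3, 6, 6] (2 distinct), len 4
add 9: window [6, 6, 9] (2 distinct), len 3
Longest length with ≤2 distinct: 7.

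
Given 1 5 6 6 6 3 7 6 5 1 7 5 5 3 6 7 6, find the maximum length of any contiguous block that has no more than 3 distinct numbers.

[1] 1 distinct, len 1
[1, 5] 2 distinct, len 2
[1, 5, 6] 3 distinct, len 3
[1, 5, 6, 6] 3 distinct, len 4
[1, 5, 6, 6, 6] 3 distinct, len 5
[5, 6, 6, 6, 3] 3 distinct, len 5
[6, 6, 6, 3, 7] 3 distinct, len 5
[6, 6, 6, 3, 7, 6] 3 distinct, len 6
[7, 6, 5] 3 distinct, len 3
[6, 5, 1] 3 distinct, len 3
[5, 1, 7] 3 distinct, len 3
[5, 1, 7, 5] 3 distinct, len 4
[5, 1, 7, 5, 5] 3 distinct, len 5
[7, 5, 5, 3] 3 distinct, len 4
[5, 5, 3, 6] 3 distinct, len 4
[3, 6, 7] 3 distinct, len 3
[3, 6, 7, 6] 3 distinct, len 4
Longest length with ≤3 distinct: 6.

6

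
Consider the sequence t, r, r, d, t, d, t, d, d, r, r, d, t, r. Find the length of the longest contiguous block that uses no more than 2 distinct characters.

[t] 1 distinct, len 1
[t, r] 2 distinct, len 2
[t, r, r] 2 distinct, len 3
[r, r, d] 2 distinct, len 3
[d, t] 2 distinct, len 2
[d, t, d] 2 distinct, len 3
[d, t, d, t] 2 distinct, len 4
[d, t, d, t, d] 2 distinct, len 5
[d, t, d, t, d, d] 2 distinct, len 6
[d, d, r] 2 distinct, len 3
[d, d, r, r] 2 distinct, len 4
[d, d, r, r, d] 2 distinct, len 5
[d, t] 2 distinct, len 2
[t, r] 2 distinct, len 2
Longest length with ≤2 distinct: 6.

6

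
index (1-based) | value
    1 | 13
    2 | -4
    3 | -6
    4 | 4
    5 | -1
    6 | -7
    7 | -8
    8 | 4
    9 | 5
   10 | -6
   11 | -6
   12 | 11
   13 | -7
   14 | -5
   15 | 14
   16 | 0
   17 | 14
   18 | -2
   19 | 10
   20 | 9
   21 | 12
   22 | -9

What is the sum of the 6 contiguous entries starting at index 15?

45

Elements at indices 15..20: 14, 0, 14, -2, 10, 9
sum(14, 0, 14, -2, 10, 9) = 45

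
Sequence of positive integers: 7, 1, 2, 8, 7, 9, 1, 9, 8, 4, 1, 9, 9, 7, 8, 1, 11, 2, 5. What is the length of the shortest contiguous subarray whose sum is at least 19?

add 7: running sum 7 < 19
add 1: running sum 8 < 19
add 2: running sum 10 < 19
add 8: running sum 18 < 19
add 7: shortest ending here [7, 1, 2, 8, 7] sum 25, len 5
add 9: shortest ending here [8, 7, 9] sum 24, len 3
add 1: shortest ending here [8, 7, 9, 1] sum 25, len 4
add 9: shortest ending here [9, 1, 9] sum 19, len 3
add 8: shortest ending here [9, 1, 9, 8] sum 27, len 4
add 4: shortest ending here [9, 8, 4] sum 21, len 3
add 1: shortest ending here [9, 8, 4, 1] sum 22, len 4
add 9: shortest ending here [8, 4, 1, 9] sum 22, len 4
add 9: shortest ending here [1, 9, 9] sum 19, len 3
add 7: shortest ending here [9, 9, 7] sum 25, len 3
add 8: shortest ending here [9, 7, 8] sum 24, len 3
add 1: shortest ending here [9, 7, 8, 1] sum 25, len 4
add 11: shortest ending here [8, 1, 11] sum 20, len 3
add 2: shortest ending here [8, 1, 11, 2] sum 22, len 4
add 5: shortest ending here [1, 11, 2, 5] sum 19, len 4
Shortest qualifying length: 3.

3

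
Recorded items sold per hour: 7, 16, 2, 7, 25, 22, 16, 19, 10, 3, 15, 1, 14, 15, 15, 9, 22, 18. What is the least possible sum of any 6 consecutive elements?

58

Window sums for each of the 13 positions:
(7, 16, 2, 7, 25, 22) → sum 79
(16, 2, 7, 25, 22, 16) → sum 88
(2, 7, 25, 22, 16, 19) → sum 91
(7, 25, 22, 16, 19, 10) → sum 99
(25, 22, 16, 19, 10, 3) → sum 95
(22, 16, 19, 10, 3, 15) → sum 85
(16, 19, 10, 3, 15, 1) → sum 64
(19, 10, 3, 15, 1, 14) → sum 62
(10, 3, 15, 1, 14, 15) → sum 58
(3, 15, 1, 14, 15, 15) → sum 63
(15, 1, 14, 15, 15, 9) → sum 69
(1, 14, 15, 15, 9, 22) → sum 76
(14, 15, 15, 9, 22, 18) → sum 93
Least of these is 58.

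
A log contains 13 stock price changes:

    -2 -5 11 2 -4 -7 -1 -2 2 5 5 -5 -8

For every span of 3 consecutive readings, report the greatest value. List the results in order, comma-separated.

11, 11, 11, 2, -1, -1, 2, 5, 5, 5, 5

-2 -5 11 → max 11
-5 11 2 → max 11
11 2 -4 → max 11
2 -4 -7 → max 2
-4 -7 -1 → max -1
-7 -1 -2 → max -1
-1 -2 2 → max 2
-2 2 5 → max 5
2 5 5 → max 5
5 5 -5 → max 5
5 -5 -8 → max 5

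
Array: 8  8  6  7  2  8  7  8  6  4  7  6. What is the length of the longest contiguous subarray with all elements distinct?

[8] len 1
[8] len 1
[8, 6] len 2
[8, 6, 7] len 3
[8, 6, 7, 2] len 4
[6, 7, 2, 8] len 4
[2, 8, 7] len 3
[7, 8] len 2
[7, 8, 6] len 3
[7, 8, 6, 4] len 4
[8, 6, 4, 7] len 4
[4, 7, 6] len 3
Longest all-distinct length: 4.

4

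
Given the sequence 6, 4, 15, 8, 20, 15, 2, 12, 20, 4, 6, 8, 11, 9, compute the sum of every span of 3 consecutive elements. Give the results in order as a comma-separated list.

[6, 4, 15] → sum 25
[4, 15, 8] → sum 27
[15, 8, 20] → sum 43
[8, 20, 15] → sum 43
[20, 15, 2] → sum 37
[15, 2, 12] → sum 29
[2, 12, 20] → sum 34
[12, 20, 4] → sum 36
[20, 4, 6] → sum 30
[4, 6, 8] → sum 18
[6, 8, 11] → sum 25
[8, 11, 9] → sum 28

25, 27, 43, 43, 37, 29, 34, 36, 30, 18, 25, 28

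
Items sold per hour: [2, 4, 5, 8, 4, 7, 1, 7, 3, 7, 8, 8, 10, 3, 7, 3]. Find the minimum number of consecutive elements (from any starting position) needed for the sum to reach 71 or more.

add 2: running sum 2 < 71
add 4: running sum 6 < 71
add 5: running sum 11 < 71
add 8: running sum 19 < 71
add 4: running sum 23 < 71
add 7: running sum 30 < 71
add 1: running sum 31 < 71
add 7: running sum 38 < 71
add 3: running sum 41 < 71
add 7: running sum 48 < 71
add 8: running sum 56 < 71
add 8: running sum 64 < 71
add 10: shortest ending here [4, 5, 8, 4, 7, 1, 7, 3, 7, 8, 8, 10] sum 72, len 12
add 3: shortest ending here [5, 8, 4, 7, 1, 7, 3, 7, 8, 8, 10, 3] sum 71, len 12
add 7: shortest ending here [8, 4, 7, 1, 7, 3, 7, 8, 8, 10, 3, 7] sum 73, len 12
add 3: shortest ending here [8, 4, 7, 1, 7, 3, 7, 8, 8, 10, 3, 7, 3] sum 76, len 13
Shortest qualifying length: 12.

12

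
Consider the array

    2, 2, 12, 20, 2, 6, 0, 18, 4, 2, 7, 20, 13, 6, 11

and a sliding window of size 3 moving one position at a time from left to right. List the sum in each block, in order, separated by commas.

16, 34, 34, 28, 8, 24, 22, 24, 13, 29, 40, 39, 30

(2, 2, 12) → sum 16
(2, 12, 20) → sum 34
(12, 20, 2) → sum 34
(20, 2, 6) → sum 28
(2, 6, 0) → sum 8
(6, 0, 18) → sum 24
(0, 18, 4) → sum 22
(18, 4, 2) → sum 24
(4, 2, 7) → sum 13
(2, 7, 20) → sum 29
(7, 20, 13) → sum 40
(20, 13, 6) → sum 39
(13, 6, 11) → sum 30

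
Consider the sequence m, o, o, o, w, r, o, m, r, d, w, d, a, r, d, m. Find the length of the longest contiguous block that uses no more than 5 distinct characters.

[m] 1 distinct, len 1
[m, o] 2 distinct, len 2
[m, o, o] 2 distinct, len 3
[m, o, o, o] 2 distinct, len 4
[m, o, o, o, w] 3 distinct, len 5
[m, o, o, o, w, r] 4 distinct, len 6
[m, o, o, o, w, r, o] 4 distinct, len 7
[m, o, o, o, w, r, o, m] 4 distinct, len 8
[m, o, o, o, w, r, o, m, r] 4 distinct, len 9
[m, o, o, o, w, r, o, m, r, d] 5 distinct, len 10
[m, o, o, o, w, r, o, m, r, d, w] 5 distinct, len 11
[m, o, o, o, w, r, o, m, r, d, w, d] 5 distinct, len 12
[m, r, d, w, d, a] 5 distinct, len 6
[m, r, d, w, d, a, r] 5 distinct, len 7
[m, r, d, w, d, a, r, d] 5 distinct, len 8
[m, r, d, w, d, a, r, d, m] 5 distinct, len 9
Longest length with ≤5 distinct: 12.

12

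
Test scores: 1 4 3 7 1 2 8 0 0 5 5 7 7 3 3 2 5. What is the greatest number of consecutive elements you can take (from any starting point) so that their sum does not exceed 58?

16

add 1: [1] sum 1, len 1
add 4: [1, 4] sum 5, len 2
add 3: [1, 4, 3] sum 8, len 3
add 7: [1, 4, 3, 7] sum 15, len 4
add 1: [1, 4, 3, 7, 1] sum 16, len 5
add 2: [1, 4, 3, 7, 1, 2] sum 18, len 6
add 8: [1, 4, 3, 7, 1, 2, 8] sum 26, len 7
add 0: [1, 4, 3, 7, 1, 2, 8, 0] sum 26, len 8
add 0: [1, 4, 3, 7, 1, 2, 8, 0, 0] sum 26, len 9
add 5: [1, 4, 3, 7, 1, 2, 8, 0, 0, 5] sum 31, len 10
add 5: [1, 4, 3, 7, 1, 2, 8, 0, 0, 5, 5] sum 36, len 11
add 7: [1, 4, 3, 7, 1, 2, 8, 0, 0, 5, 5, 7] sum 43, len 12
add 7: [1, 4, 3, 7, 1, 2, 8, 0, 0, 5, 5, 7, 7] sum 50, len 13
add 3: [1, 4, 3, 7, 1, 2, 8, 0, 0, 5, 5, 7, 7, 3] sum 53, len 14
add 3: [1, 4, 3, 7, 1, 2, 8, 0, 0, 5, 5, 7, 7, 3, 3] sum 56, len 15
add 2: [1, 4, 3, 7, 1, 2, 8, 0, 0, 5, 5, 7, 7, 3, 3, 2] sum 58, len 16
add 5: [3, 7, 1, 2, 8, 0, 0, 5, 5, 7, 7, 3, 3, 2, 5] sum 58, len 15
Longest length seen: 16.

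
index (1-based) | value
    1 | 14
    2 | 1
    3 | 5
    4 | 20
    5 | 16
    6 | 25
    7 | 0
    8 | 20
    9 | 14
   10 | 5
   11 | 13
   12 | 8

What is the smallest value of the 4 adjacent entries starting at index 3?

Elements at indices 3..6: 5, 20, 16, 25
min(5, 20, 16, 25) = 5

5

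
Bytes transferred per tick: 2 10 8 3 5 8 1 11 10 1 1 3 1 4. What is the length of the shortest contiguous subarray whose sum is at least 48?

add 2: running sum 2 < 48
add 10: running sum 12 < 48
add 8: running sum 20 < 48
add 3: running sum 23 < 48
add 5: running sum 28 < 48
add 8: running sum 36 < 48
add 1: running sum 37 < 48
end 7: [2, 10, 8, 3, 5, 8, 1, 11] sum 48, len 8
end 8: [10, 8, 3, 5, 8, 1, 11, 10] sum 56, len 8
end 9: [10, 8, 3, 5, 8, 1, 11, 10, 1] sum 57, len 9
end 10: [8, 3, 5, 8, 1, 11, 10, 1, 1] sum 48, len 9
end 11: [8, 3, 5, 8, 1, 11, 10, 1, 1, 3] sum 51, len 10
end 12: [8, 3, 5, 8, 1, 11, 10, 1, 1, 3, 1] sum 52, len 11
end 13: [3, 5, 8, 1, 11, 10, 1, 1, 3, 1, 4] sum 48, len 11
Shortest qualifying length: 8.

8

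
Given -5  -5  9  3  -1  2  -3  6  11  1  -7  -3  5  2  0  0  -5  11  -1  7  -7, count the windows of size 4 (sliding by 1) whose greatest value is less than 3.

1

-5 -5 9 3 → max 9
-5 9 3 -1 → max 9
9 3 -1 2 → max 9
3 -1 2 -3 → max 3
-1 2 -3 6 → max 6
2 -3 6 11 → max 11
-3 6 11 1 → max 11
6 11 1 -7 → max 11
11 1 -7 -3 → max 11
1 -7 -3 5 → max 5
-7 -3 5 2 → max 5
-3 5 2 0 → max 5
5 2 0 0 → max 5
2 0 0 -5 → max 2  < 3 ✓
0 0 -5 11 → max 11
0 -5 11 -1 → max 11
-5 11 -1 7 → max 11
11 -1 7 -7 → max 11
1 window satisfy the condition.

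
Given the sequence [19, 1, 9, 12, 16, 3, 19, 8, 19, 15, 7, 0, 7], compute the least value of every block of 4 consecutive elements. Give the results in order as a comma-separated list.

(19, 1, 9, 12) → min 1
(1, 9, 12, 16) → min 1
(9, 12, 16, 3) → min 3
(12, 16, 3, 19) → min 3
(16, 3, 19, 8) → min 3
(3, 19, 8, 19) → min 3
(19, 8, 19, 15) → min 8
(8, 19, 15, 7) → min 7
(19, 15, 7, 0) → min 0
(15, 7, 0, 7) → min 0

1, 1, 3, 3, 3, 3, 8, 7, 0, 0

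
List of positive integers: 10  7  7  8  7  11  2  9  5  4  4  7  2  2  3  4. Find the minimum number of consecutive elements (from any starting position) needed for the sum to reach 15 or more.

2

add 10: running sum 10 < 15
end 1: [10, 7] sum 17, len 2
end 2: [10, 7, 7] sum 24, len 3
end 3: [7, 8] sum 15, len 2
end 4: [8, 7] sum 15, len 2
end 5: [7, 11] sum 18, len 2
end 6: [7, 11, 2] sum 20, len 3
end 7: [11, 2, 9] sum 22, len 3
end 8: [2, 9, 5] sum 16, len 3
end 9: [9, 5, 4] sum 18, len 3
end 10: [9, 5, 4, 4] sum 22, len 4
end 11: [4, 4, 7] sum 15, len 3
end 12: [4, 4, 7, 2] sum 17, len 4
end 13: [4, 7, 2, 2] sum 15, len 4
end 14: [4, 7, 2, 2, 3] sum 18, len 5
end 15: [7, 2, 2, 3, 4] sum 18, len 5
Shortest qualifying length: 2.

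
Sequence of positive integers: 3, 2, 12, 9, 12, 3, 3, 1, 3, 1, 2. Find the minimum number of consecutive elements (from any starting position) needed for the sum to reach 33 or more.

add 3: running sum 3 < 33
add 2: running sum 5 < 33
add 12: running sum 17 < 33
add 9: running sum 26 < 33
end 4: [12, 9, 12] sum 33, len 3
end 5: [12, 9, 12, 3] sum 36, len 4
end 6: [12, 9, 12, 3, 3] sum 39, len 5
end 7: [12, 9, 12, 3, 3, 1] sum 40, len 6
end 8: [12, 9, 12, 3, 3, 1, 3] sum 43, len 7
end 9: [12, 9, 12, 3, 3, 1, 3, 1] sum 44, len 8
end 10: [9, 12, 3, 3, 1, 3, 1, 2] sum 34, len 8
Shortest qualifying length: 3.

3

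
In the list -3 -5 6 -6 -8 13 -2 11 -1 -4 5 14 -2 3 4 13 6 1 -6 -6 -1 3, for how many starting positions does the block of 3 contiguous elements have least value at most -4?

(-3, -5, 6) → min -5  ≤ -4 ✓
(-5, 6, -6) → min -6  ≤ -4 ✓
(6, -6, -8) → min -8  ≤ -4 ✓
(-6, -8, 13) → min -8  ≤ -4 ✓
(-8, 13, -2) → min -8  ≤ -4 ✓
(13, -2, 11) → min -2
(-2, 11, -1) → min -2
(11, -1, -4) → min -4  ≤ -4 ✓
(-1, -4, 5) → min -4  ≤ -4 ✓
(-4, 5, 14) → min -4  ≤ -4 ✓
(5, 14, -2) → min -2
(14, -2, 3) → min -2
(-2, 3, 4) → min -2
(3, 4, 13) → min 3
(4, 13, 6) → min 4
(13, 6, 1) → min 1
(6, 1, -6) → min -6  ≤ -4 ✓
(1, -6, -6) → min -6  ≤ -4 ✓
(-6, -6, -1) → min -6  ≤ -4 ✓
(-6, -1, 3) → min -6  ≤ -4 ✓
12 windows satisfy the condition.

12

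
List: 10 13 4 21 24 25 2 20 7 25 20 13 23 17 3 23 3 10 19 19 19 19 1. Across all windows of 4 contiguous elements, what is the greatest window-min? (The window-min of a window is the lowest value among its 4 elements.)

19

Window mins for each of the 20 positions:
[10, 13, 4, 21] → min 4
[13, 4, 21, 24] → min 4
[4, 21, 24, 25] → min 4
[21, 24, 25, 2] → min 2
[24, 25, 2, 20] → min 2
[25, 2, 20, 7] → min 2
[2, 20, 7, 25] → min 2
[20, 7, 25, 20] → min 7
[7, 25, 20, 13] → min 7
[25, 20, 13, 23] → min 13
[20, 13, 23, 17] → min 13
[13, 23, 17, 3] → min 3
[23, 17, 3, 23] → min 3
[17, 3, 23, 3] → min 3
[3, 23, 3, 10] → min 3
[23, 3, 10, 19] → min 3
[3, 10, 19, 19] → min 3
[10, 19, 19, 19] → min 10
[19, 19, 19, 19] → min 19
[19, 19, 19, 1] → min 1
Greatest of these is 19.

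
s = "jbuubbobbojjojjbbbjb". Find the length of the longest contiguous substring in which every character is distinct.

add j: [j] len 1
add b: [j, b] len 2
add u: [j, b, u] len 3
add u (repeat u, move left end past it): [u] len 1
add b: [u, b] len 2
add b (repeat b, move left end past it): [b] len 1
add o: [b, o] len 2
add b (repeat b, move left end past it): [o, b] len 2
add b (repeat b, move left end past it): [b] len 1
add o: [b, o] len 2
add j: [b, o, j] len 3
add j (repeat j, move left end past it): [j] len 1
add o: [j, o] len 2
add j (repeat j, move left end past it): [o, j] len 2
add j (repeat j, move left end past it): [j] len 1
add b: [j, b] len 2
add b (repeat b, move left end past it): [b] len 1
add b (repeat b, move left end past it): [b] len 1
add j: [b, j] len 2
add b (repeat b, move left end past it): [j, b] len 2
Longest all-distinct length: 3.

3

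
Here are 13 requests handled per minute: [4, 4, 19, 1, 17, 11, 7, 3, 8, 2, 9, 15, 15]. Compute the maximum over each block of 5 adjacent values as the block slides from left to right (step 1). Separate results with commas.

19, 19, 19, 17, 17, 11, 9, 15, 15

(4, 4, 19, 1, 17) → max 19
(4, 19, 1, 17, 11) → max 19
(19, 1, 17, 11, 7) → max 19
(1, 17, 11, 7, 3) → max 17
(17, 11, 7, 3, 8) → max 17
(11, 7, 3, 8, 2) → max 11
(7, 3, 8, 2, 9) → max 9
(3, 8, 2, 9, 15) → max 15
(8, 2, 9, 15, 15) → max 15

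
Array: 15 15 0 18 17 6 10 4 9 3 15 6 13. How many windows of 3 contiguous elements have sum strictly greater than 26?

[15, 15, 0] → sum 30  > 26 ✓
[15, 0, 18] → sum 33  > 26 ✓
[0, 18, 17] → sum 35  > 26 ✓
[18, 17, 6] → sum 41  > 26 ✓
[17, 6, 10] → sum 33  > 26 ✓
[6, 10, 4] → sum 20
[10, 4, 9] → sum 23
[4, 9, 3] → sum 16
[9, 3, 15] → sum 27  > 26 ✓
[3, 15, 6] → sum 24
[15, 6, 13] → sum 34  > 26 ✓
7 windows satisfy the condition.

7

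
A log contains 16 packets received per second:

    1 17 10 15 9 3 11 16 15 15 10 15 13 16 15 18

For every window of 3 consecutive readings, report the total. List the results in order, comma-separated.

28, 42, 34, 27, 23, 30, 42, 46, 40, 40, 38, 44, 44, 49

(1, 17, 10) → sum 28
(17, 10, 15) → sum 42
(10, 15, 9) → sum 34
(15, 9, 3) → sum 27
(9, 3, 11) → sum 23
(3, 11, 16) → sum 30
(11, 16, 15) → sum 42
(16, 15, 15) → sum 46
(15, 15, 10) → sum 40
(15, 10, 15) → sum 40
(10, 15, 13) → sum 38
(15, 13, 16) → sum 44
(13, 16, 15) → sum 44
(16, 15, 18) → sum 49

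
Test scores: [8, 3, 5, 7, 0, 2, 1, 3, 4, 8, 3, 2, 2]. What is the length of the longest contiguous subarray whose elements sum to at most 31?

Extend to the right; shrink from the left whenever the sum exceeds 31:
[8] sum 8 len 1
[8, 3] sum 11 len 2
[8, 3, 5] sum 16 len 3
[8, 3, 5, 7] sum 23 len 4
[8, 3, 5, 7, 0] sum 23 len 5
[8, 3, 5, 7, 0, 2] sum 25 len 6
[8, 3, 5, 7, 0, 2, 1] sum 26 len 7
[8, 3, 5, 7, 0, 2, 1, 3] sum 29 len 8
[3, 5, 7, 0, 2, 1, 3, 4] sum 25 len 8
[5, 7, 0, 2, 1, 3, 4, 8] sum 30 len 8
[7, 0, 2, 1, 3, 4, 8, 3] sum 28 len 8
[7, 0, 2, 1, 3, 4, 8, 3, 2] sum 30 len 9
[0, 2, 1, 3, 4, 8, 3, 2, 2] sum 25 len 9
Longest length seen: 9.

9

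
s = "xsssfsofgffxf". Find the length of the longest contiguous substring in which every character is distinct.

4

add x: [x] len 1
add s: [x, s] len 2
add s (repeat s, move left end past it): [s] len 1
add s (repeat s, move left end past it): [s] len 1
add f: [s, f] len 2
add s (repeat s, move left end past it): [f, s] len 2
add o: [f, s, o] len 3
add f (repeat f, move left end past it): [s, o, f] len 3
add g: [s, o, f, g] len 4
add f (repeat f, move left end past it): [g, f] len 2
add f (repeat f, move left end past it): [f] len 1
add x: [f, x] len 2
add f (repeat f, move left end past it): [x, f] len 2
Longest all-distinct length: 4.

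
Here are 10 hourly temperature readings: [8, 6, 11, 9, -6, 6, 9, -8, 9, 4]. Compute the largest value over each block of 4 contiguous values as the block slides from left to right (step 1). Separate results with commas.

11, 11, 11, 9, 9, 9, 9

Sliding a size-4 window across the 10 values:
[8, 6, 11, 9] → max 11
[6, 11, 9, -6] → max 11
[11, 9, -6, 6] → max 11
[9, -6, 6, 9] → max 9
[-6, 6, 9, -8] → max 9
[6, 9, -8, 9] → max 9
[9, -8, 9, 4] → max 9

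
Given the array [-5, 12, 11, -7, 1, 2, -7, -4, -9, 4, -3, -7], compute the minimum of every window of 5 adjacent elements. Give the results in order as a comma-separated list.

-7, -7, -7, -7, -9, -9, -9, -9

-5 12 11 -7 1 → min -7
12 11 -7 1 2 → min -7
11 -7 1 2 -7 → min -7
-7 1 2 -7 -4 → min -7
1 2 -7 -4 -9 → min -9
2 -7 -4 -9 4 → min -9
-7 -4 -9 4 -3 → min -9
-4 -9 4 -3 -7 → min -9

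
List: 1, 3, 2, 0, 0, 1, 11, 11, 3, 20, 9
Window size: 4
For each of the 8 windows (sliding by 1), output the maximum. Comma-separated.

3, 3, 2, 11, 11, 11, 20, 20

Sliding a size-4 window across the 11 values:
(1, 3, 2, 0) → max 3
(3, 2, 0, 0) → max 3
(2, 0, 0, 1) → max 2
(0, 0, 1, 11) → max 11
(0, 1, 11, 11) → max 11
(1, 11, 11, 3) → max 11
(11, 11, 3, 20) → max 20
(11, 3, 20, 9) → max 20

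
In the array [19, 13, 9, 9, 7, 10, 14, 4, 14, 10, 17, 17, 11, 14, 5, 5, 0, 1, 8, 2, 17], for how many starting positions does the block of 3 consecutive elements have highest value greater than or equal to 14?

19 13 9 → max 19  ≥ 14 ✓
13 9 9 → max 13
9 9 7 → max 9
9 7 10 → max 10
7 10 14 → max 14  ≥ 14 ✓
10 14 4 → max 14  ≥ 14 ✓
14 4 14 → max 14  ≥ 14 ✓
4 14 10 → max 14  ≥ 14 ✓
14 10 17 → max 17  ≥ 14 ✓
10 17 17 → max 17  ≥ 14 ✓
17 17 11 → max 17  ≥ 14 ✓
17 11 14 → max 17  ≥ 14 ✓
11 14 5 → max 14  ≥ 14 ✓
14 5 5 → max 14  ≥ 14 ✓
5 5 0 → max 5
5 0 1 → max 5
0 1 8 → max 8
1 8 2 → max 8
8 2 17 → max 17  ≥ 14 ✓
12 windows satisfy the condition.

12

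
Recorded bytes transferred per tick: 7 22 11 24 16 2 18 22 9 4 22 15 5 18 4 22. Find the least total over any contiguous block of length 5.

(7, 22, 11, 24, 16) → sum 80
(22, 11, 24, 16, 2) → sum 75
(11, 24, 16, 2, 18) → sum 71
(24, 16, 2, 18, 22) → sum 82
(16, 2, 18, 22, 9) → sum 67
(2, 18, 22, 9, 4) → sum 55
(18, 22, 9, 4, 22) → sum 75
(22, 9, 4, 22, 15) → sum 72
(9, 4, 22, 15, 5) → sum 55
(4, 22, 15, 5, 18) → sum 64
(22, 15, 5, 18, 4) → sum 64
(15, 5, 18, 4, 22) → sum 64
Least of these is 55.

55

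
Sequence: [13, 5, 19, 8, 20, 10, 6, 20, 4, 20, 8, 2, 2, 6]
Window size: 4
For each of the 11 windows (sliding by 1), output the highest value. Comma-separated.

Sliding a size-4 window across the 14 values:
[13, 5, 19, 8] → max 19
[5, 19, 8, 20] → max 20
[19, 8, 20, 10] → max 20
[8, 20, 10, 6] → max 20
[20, 10, 6, 20] → max 20
[10, 6, 20, 4] → max 20
[6, 20, 4, 20] → max 20
[20, 4, 20, 8] → max 20
[4, 20, 8, 2] → max 20
[20, 8, 2, 2] → max 20
[8, 2, 2, 6] → max 8

19, 20, 20, 20, 20, 20, 20, 20, 20, 20, 8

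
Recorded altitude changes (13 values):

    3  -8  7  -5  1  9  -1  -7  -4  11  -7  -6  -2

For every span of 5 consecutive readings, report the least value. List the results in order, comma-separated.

-8, -8, -5, -7, -7, -7, -7, -7, -7

(3, -8, 7, -5, 1) → min -8
(-8, 7, -5, 1, 9) → min -8
(7, -5, 1, 9, -1) → min -5
(-5, 1, 9, -1, -7) → min -7
(1, 9, -1, -7, -4) → min -7
(9, -1, -7, -4, 11) → min -7
(-1, -7, -4, 11, -7) → min -7
(-7, -4, 11, -7, -6) → min -7
(-4, 11, -7, -6, -2) → min -7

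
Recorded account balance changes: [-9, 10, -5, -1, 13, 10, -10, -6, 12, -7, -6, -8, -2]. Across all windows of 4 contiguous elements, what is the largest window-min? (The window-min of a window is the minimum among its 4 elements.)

-5

(-9, 10, -5, -1) → min -9
(10, -5, -1, 13) → min -5
(-5, -1, 13, 10) → min -5
(-1, 13, 10, -10) → min -10
(13, 10, -10, -6) → min -10
(10, -10, -6, 12) → min -10
(-10, -6, 12, -7) → min -10
(-6, 12, -7, -6) → min -7
(12, -7, -6, -8) → min -8
(-7, -6, -8, -2) → min -8
Largest of these is -5.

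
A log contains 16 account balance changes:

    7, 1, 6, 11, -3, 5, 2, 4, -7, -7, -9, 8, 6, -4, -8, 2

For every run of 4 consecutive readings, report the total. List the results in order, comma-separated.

(7, 1, 6, 11) → sum 25
(1, 6, 11, -3) → sum 15
(6, 11, -3, 5) → sum 19
(11, -3, 5, 2) → sum 15
(-3, 5, 2, 4) → sum 8
(5, 2, 4, -7) → sum 4
(2, 4, -7, -7) → sum -8
(4, -7, -7, -9) → sum -19
(-7, -7, -9, 8) → sum -15
(-7, -9, 8, 6) → sum -2
(-9, 8, 6, -4) → sum 1
(8, 6, -4, -8) → sum 2
(6, -4, -8, 2) → sum -4

25, 15, 19, 15, 8, 4, -8, -19, -15, -2, 1, 2, -4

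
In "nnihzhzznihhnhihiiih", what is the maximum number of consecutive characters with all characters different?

add n: [n] len 1
add n (repeat n, move left end past it): [n] len 1
add i: [n, i] len 2
add h: [n, i, h] len 3
add z: [n, i, h, z] len 4
add h (repeat h, move left end past it): [z, h] len 2
add z (repeat z, move left end past it): [h, z] len 2
add z (repeat z, move left end past it): [z] len 1
add n: [z, n] len 2
add i: [z, n, i] len 3
add h: [z, n, i, h] len 4
add h (repeat h, move left end past it): [h] len 1
add n: [h, n] len 2
add h (repeat h, move left end past it): [n, h] len 2
add i: [n, h, i] len 3
add h (repeat h, move left end past it): [i, h] len 2
add i (repeat i, move left end past it): [h, i] len 2
add i (repeat i, move left end past it): [i] len 1
add i (repeat i, move left end past it): [i] len 1
add h: [i, h] len 2
Longest all-distinct length: 4.

4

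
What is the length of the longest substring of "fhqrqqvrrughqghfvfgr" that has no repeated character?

[f] len 1
[f, h] len 2
[f, h, q] len 3
[f, h, q, r] len 4
[r, q] len 2
[q] len 1
[q, v] len 2
[q, v, r] len 3
[r] len 1
[r, u] len 2
[r, u, g] len 3
[r, u, g, h] len 4
[r, u, g, h, q] len 5
[h, q, g] len 3
[q, g, h] len 3
[q, g, h, f] len 4
[q, g, h, f, v] len 5
[v, f] len 2
[v, f, g] len 3
[v, f, g, r] len 4
Longest all-distinct length: 5.

5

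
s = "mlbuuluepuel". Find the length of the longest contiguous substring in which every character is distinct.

4

add m: [m] len 1
add l: [m, l] len 2
add b: [m, l, b] len 3
add u: [m, l, b, u] len 4
add u (repeat u, move left end past it): [u] len 1
add l: [u, l] len 2
add u (repeat u, move left end past it): [l, u] len 2
add e: [l, u, e] len 3
add p: [l, u, e, p] len 4
add u (repeat u, move left end past it): [e, p, u] len 3
add e (repeat e, move left end past it): [p, u, e] len 3
add l: [p, u, e, l] len 4
Longest all-distinct length: 4.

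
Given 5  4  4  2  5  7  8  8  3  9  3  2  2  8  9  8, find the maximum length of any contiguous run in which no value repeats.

5

add 5: [5] len 1
add 4: [5, 4] len 2
add 4 (repeat 4, move left end past it): [4] len 1
add 2: [4, 2] len 2
add 5: [4, 2, 5] len 3
add 7: [4, 2, 5, 7] len 4
add 8: [4, 2, 5, 7, 8] len 5
add 8 (repeat 8, move left end past it): [8] len 1
add 3: [8, 3] len 2
add 9: [8, 3, 9] len 3
add 3 (repeat 3, move left end past it): [9, 3] len 2
add 2: [9, 3, 2] len 3
add 2 (repeat 2, move left end past it): [2] len 1
add 8: [2, 8] len 2
add 9: [2, 8, 9] len 3
add 8 (repeat 8, move left end past it): [9, 8] len 2
Longest all-distinct length: 5.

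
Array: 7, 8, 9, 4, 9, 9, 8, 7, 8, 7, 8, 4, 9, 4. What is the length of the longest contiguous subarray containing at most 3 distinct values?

Extend right; when distinct count exceeds 3, shrink from the left:
[7] 1 distinct, len 1
[7, 8] 2 distinct, len 2
[7, 8, 9] 3 distinct, len 3
[8, 9, 4] 3 distinct, len 3
[8, 9, 4, 9] 3 distinct, len 4
[8, 9, 4, 9, 9] 3 distinct, len 5
[8, 9, 4, 9, 9, 8] 3 distinct, len 6
[9, 9, 8, 7] 3 distinct, len 4
[9, 9, 8, 7, 8] 3 distinct, len 5
[9, 9, 8, 7, 8, 7] 3 distinct, len 6
[9, 9, 8, 7, 8, 7, 8] 3 distinct, len 7
[8, 7, 8, 7, 8, 4] 3 distinct, len 6
[8, 4, 9] 3 distinct, len 3
[8, 4, 9, 4] 3 distinct, len 4
Longest length with ≤3 distinct: 7.

7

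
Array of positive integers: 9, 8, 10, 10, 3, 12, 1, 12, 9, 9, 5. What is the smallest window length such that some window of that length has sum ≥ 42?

5

Extend right; whenever the sum reaches 42, record the length and shrink from the left:
add 9: running sum 9 < 42
add 8: running sum 17 < 42
add 10: running sum 27 < 42
add 10: running sum 37 < 42
add 3: running sum 40 < 42
add 12: shortest ending here [8, 10, 10, 3, 12] sum 43, len 5
add 1: shortest ending here [8, 10, 10, 3, 12, 1] sum 44, len 6
add 12: shortest ending here [10, 10, 3, 12, 1, 12] sum 48, len 6
add 9: shortest ending here [10, 3, 12, 1, 12, 9] sum 47, len 6
add 9: shortest ending here [12, 1, 12, 9, 9] sum 43, len 5
add 5: shortest ending here [12, 1, 12, 9, 9, 5] sum 48, len 6
Shortest qualifying length: 5.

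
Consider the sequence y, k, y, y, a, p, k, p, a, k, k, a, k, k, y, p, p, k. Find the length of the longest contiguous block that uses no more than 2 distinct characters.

6

add y: window [y] (1 distinct), len 1
add k: window [y, k] (2 distinct), len 2
add y: window [y, k, y] (2 distinct), len 3
add y: window [y, k, y, y] (2 distinct), len 4
add a: window [y, y, a] (2 distinct), len 3
add p: window [a, p] (2 distinct), len 2
add k: window [p, k] (2 distinct), len 2
add p: window [p, k, p] (2 distinct), len 3
add a: window [p, a] (2 distinct), len 2
add k: window [a, k] (2 distinct), len 2
add k: window [a, k, k] (2 distinct), len 3
add a: window [a, k, k, a] (2 distinct), len 4
add k: window [a, k, k, a, k] (2 distinct), len 5
add k: window [a, k, k, a, k, k] (2 distinct), len 6
add y: window [k, k, y] (2 distinct), len 3
add p: window [y, p] (2 distinct), len 2
add p: window [y, p, p] (2 distinct), len 3
add k: window [p, p, k] (2 distinct), len 3
Longest length with ≤2 distinct: 6.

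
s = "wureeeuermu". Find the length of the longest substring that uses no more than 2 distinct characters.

5

Extend right; when distinct count exceeds 2, shrink from the left:
[w] 1 distinct, len 1
[w, u] 2 distinct, len 2
[u, r] 2 distinct, len 2
[r, e] 2 distinct, len 2
[r, e, e] 2 distinct, len 3
[r, e, e, e] 2 distinct, len 4
[e, e, e, u] 2 distinct, len 4
[e, e, e, u, e] 2 distinct, len 5
[e, r] 2 distinct, len 2
[r, m] 2 distinct, len 2
[m, u] 2 distinct, len 2
Longest length with ≤2 distinct: 5.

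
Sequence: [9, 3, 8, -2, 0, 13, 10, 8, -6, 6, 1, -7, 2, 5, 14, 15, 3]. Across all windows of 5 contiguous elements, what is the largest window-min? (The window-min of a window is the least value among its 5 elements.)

2

[9, 3, 8, -2, 0] → min -2
[3, 8, -2, 0, 13] → min -2
[8, -2, 0, 13, 10] → min -2
[-2, 0, 13, 10, 8] → min -2
[0, 13, 10, 8, -6] → min -6
[13, 10, 8, -6, 6] → min -6
[10, 8, -6, 6, 1] → min -6
[8, -6, 6, 1, -7] → min -7
[-6, 6, 1, -7, 2] → min -7
[6, 1, -7, 2, 5] → min -7
[1, -7, 2, 5, 14] → min -7
[-7, 2, 5, 14, 15] → min -7
[2, 5, 14, 15, 3] → min 2
Largest of these is 2.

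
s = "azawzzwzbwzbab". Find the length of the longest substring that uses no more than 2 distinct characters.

Extend right; when distinct count exceeds 2, shrink from the left:
[a] 1 distinct, len 1
[a, z] 2 distinct, len 2
[a, z, a] 2 distinct, len 3
[a, w] 2 distinct, len 2
[w, z] 2 distinct, len 2
[w, z, z] 2 distinct, len 3
[w, z, z, w] 2 distinct, len 4
[w, z, z, w, z] 2 distinct, len 5
[z, b] 2 distinct, len 2
[b, w] 2 distinct, len 2
[w, z] 2 distinct, len 2
[z, b] 2 distinct, len 2
[b, a] 2 distinct, len 2
[b, a, b] 2 distinct, len 3
Longest length with ≤2 distinct: 5.

5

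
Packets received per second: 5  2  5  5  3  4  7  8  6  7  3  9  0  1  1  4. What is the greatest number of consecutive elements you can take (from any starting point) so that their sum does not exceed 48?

10

→ 5: sum 5, len 1
→ 2: sum 7, len 2
→ 5: sum 12, len 3
→ 5: sum 17, len 4
→ 3: sum 20, len 5
→ 4: sum 24, len 6
→ 7: sum 31, len 7
→ 8: sum 39, len 8
→ 6: sum 45, len 9
→ 7 (dropped 5): sum 47, len 9
→ 3 (dropped 2): sum 48, len 9
→ 9 (dropped 5, 5): sum 47, len 8
→ 0: sum 47, len 9
→ 1: sum 48, len 10
→ 1 (dropped 3): sum 46, len 10
→ 4 (dropped 4): sum 46, len 10
Longest length seen: 10.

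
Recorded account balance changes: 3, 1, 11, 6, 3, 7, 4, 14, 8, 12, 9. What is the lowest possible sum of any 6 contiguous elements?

Each size-6 window and its sum:
[3, 1, 11, 6, 3, 7] → sum 31
[1, 11, 6, 3, 7, 4] → sum 32
[11, 6, 3, 7, 4, 14] → sum 45
[6, 3, 7, 4, 14, 8] → sum 42
[3, 7, 4, 14, 8, 12] → sum 48
[7, 4, 14, 8, 12, 9] → sum 54
Lowest of these is 31.

31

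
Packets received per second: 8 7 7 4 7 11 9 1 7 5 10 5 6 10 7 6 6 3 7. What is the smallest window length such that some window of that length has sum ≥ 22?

add 8: running sum 8 < 22
add 7: running sum 15 < 22
end 2: [8, 7, 7] sum 22, len 3
end 3: [8, 7, 7, 4] sum 26, len 4
end 4: [7, 7, 4, 7] sum 25, len 4
end 5: [4, 7, 11] sum 22, len 3
end 6: [7, 11, 9] sum 27, len 3
end 7: [7, 11, 9, 1] sum 28, len 4
end 8: [11, 9, 1, 7] sum 28, len 4
end 9: [9, 1, 7, 5] sum 22, len 4
end 10: [7, 5, 10] sum 22, len 3
end 11: [7, 5, 10, 5] sum 27, len 4
end 12: [5, 10, 5, 6] sum 26, len 4
end 13: [10, 5, 6, 10] sum 31, len 4
end 14: [6, 10, 7] sum 23, len 3
end 15: [10, 7, 6] sum 23, len 3
end 16: [10, 7, 6, 6] sum 29, len 4
end 17: [7, 6, 6, 3] sum 22, len 4
end 18: [6, 6, 3, 7] sum 22, len 4
Shortest qualifying length: 3.

3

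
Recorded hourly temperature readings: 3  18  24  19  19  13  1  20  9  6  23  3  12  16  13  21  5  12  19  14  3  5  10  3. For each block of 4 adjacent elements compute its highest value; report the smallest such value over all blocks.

[3, 18, 24, 19] → max 24
[18, 24, 19, 19] → max 24
[24, 19, 19, 13] → max 24
[19, 19, 13, 1] → max 19
[19, 13, 1, 20] → max 20
[13, 1, 20, 9] → max 20
[1, 20, 9, 6] → max 20
[20, 9, 6, 23] → max 23
[9, 6, 23, 3] → max 23
[6, 23, 3, 12] → max 23
[23, 3, 12, 16] → max 23
[3, 12, 16, 13] → max 16
[12, 16, 13, 21] → max 21
[16, 13, 21, 5] → max 21
[13, 21, 5, 12] → max 21
[21, 5, 12, 19] → max 21
[5, 12, 19, 14] → max 19
[12, 19, 14, 3] → max 19
[19, 14, 3, 5] → max 19
[14, 3, 5, 10] → max 14
[3, 5, 10, 3] → max 10
Smallest of these is 10.

10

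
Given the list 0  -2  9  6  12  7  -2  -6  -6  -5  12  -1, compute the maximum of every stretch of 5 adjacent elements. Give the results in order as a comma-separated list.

12, 12, 12, 12, 12, 7, 12, 12

Sliding a size-5 window across the 12 values:
[0, -2, 9, 6, 12] → max 12
[-2, 9, 6, 12, 7] → max 12
[9, 6, 12, 7, -2] → max 12
[6, 12, 7, -2, -6] → max 12
[12, 7, -2, -6, -6] → max 12
[7, -2, -6, -6, -5] → max 7
[-2, -6, -6, -5, 12] → max 12
[-6, -6, -5, 12, -1] → max 12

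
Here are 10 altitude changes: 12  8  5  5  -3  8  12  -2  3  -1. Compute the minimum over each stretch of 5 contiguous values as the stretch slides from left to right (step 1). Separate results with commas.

-3, -3, -3, -3, -3, -2

Sliding a size-5 window across the 10 values:
(12, 8, 5, 5, -3) → min -3
(8, 5, 5, -3, 8) → min -3
(5, 5, -3, 8, 12) → min -3
(5, -3, 8, 12, -2) → min -3
(-3, 8, 12, -2, 3) → min -3
(8, 12, -2, 3, -1) → min -2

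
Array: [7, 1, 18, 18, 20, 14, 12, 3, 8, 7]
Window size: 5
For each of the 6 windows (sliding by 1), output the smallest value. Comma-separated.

Sliding a size-5 window across the 10 values:
[7, 1, 18, 18, 20] → min 1
[1, 18, 18, 20, 14] → min 1
[18, 18, 20, 14, 12] → min 12
[18, 20, 14, 12, 3] → min 3
[20, 14, 12, 3, 8] → min 3
[14, 12, 3, 8, 7] → min 3

1, 1, 12, 3, 3, 3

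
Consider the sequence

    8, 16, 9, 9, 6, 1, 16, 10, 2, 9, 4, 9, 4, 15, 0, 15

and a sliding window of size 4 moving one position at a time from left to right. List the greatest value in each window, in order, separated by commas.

16, 16, 9, 16, 16, 16, 16, 10, 9, 9, 15, 15, 15

[8, 16, 9, 9] → max 16
[16, 9, 9, 6] → max 16
[9, 9, 6, 1] → max 9
[9, 6, 1, 16] → max 16
[6, 1, 16, 10] → max 16
[1, 16, 10, 2] → max 16
[16, 10, 2, 9] → max 16
[10, 2, 9, 4] → max 10
[2, 9, 4, 9] → max 9
[9, 4, 9, 4] → max 9
[4, 9, 4, 15] → max 15
[9, 4, 15, 0] → max 15
[4, 15, 0, 15] → max 15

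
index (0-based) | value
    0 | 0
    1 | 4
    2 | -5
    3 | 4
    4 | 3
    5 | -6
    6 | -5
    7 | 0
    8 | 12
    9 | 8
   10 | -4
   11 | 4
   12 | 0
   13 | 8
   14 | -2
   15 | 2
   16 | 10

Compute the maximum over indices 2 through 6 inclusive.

4

Elements at indices 2..6: -5, 4, 3, -6, -5
max(-5, 4, 3, -6, -5) = 4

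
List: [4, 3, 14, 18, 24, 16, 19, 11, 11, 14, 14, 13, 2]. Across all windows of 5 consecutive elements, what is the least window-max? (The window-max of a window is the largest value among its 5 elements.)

Window maxs for each of the 9 positions:
4 3 14 18 24 → max 24
3 14 18 24 16 → max 24
14 18 24 16 19 → max 24
18 24 16 19 11 → max 24
24 16 19 11 11 → max 24
16 19 11 11 14 → max 19
19 11 11 14 14 → max 19
11 11 14 14 13 → max 14
11 14 14 13 2 → max 14
Least of these is 14.

14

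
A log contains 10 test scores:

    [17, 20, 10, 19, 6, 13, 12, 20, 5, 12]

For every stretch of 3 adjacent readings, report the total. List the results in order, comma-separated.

47, 49, 35, 38, 31, 45, 37, 37

[17, 20, 10] → sum 47
[20, 10, 19] → sum 49
[10, 19, 6] → sum 35
[19, 6, 13] → sum 38
[6, 13, 12] → sum 31
[13, 12, 20] → sum 45
[12, 20, 5] → sum 37
[20, 5, 12] → sum 37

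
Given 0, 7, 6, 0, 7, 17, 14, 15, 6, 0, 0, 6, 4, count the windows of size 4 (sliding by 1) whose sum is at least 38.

(0, 7, 6, 0) → sum 13
(7, 6, 0, 7) → sum 20
(6, 0, 7, 17) → sum 30
(0, 7, 17, 14) → sum 38  ≥ 38 ✓
(7, 17, 14, 15) → sum 53  ≥ 38 ✓
(17, 14, 15, 6) → sum 52  ≥ 38 ✓
(14, 15, 6, 0) → sum 35
(15, 6, 0, 0) → sum 21
(6, 0, 0, 6) → sum 12
(0, 0, 6, 4) → sum 10
3 windows satisfy the condition.

3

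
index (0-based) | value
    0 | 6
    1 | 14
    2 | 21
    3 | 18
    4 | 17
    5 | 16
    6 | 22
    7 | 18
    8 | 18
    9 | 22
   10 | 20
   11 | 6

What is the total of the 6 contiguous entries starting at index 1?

108

Elements at indices 1..6: 14, 21, 18, 17, 16, 22
sum(14, 21, 18, 17, 16, 22) = 108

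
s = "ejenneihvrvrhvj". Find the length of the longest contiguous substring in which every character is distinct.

6

add e: [e] len 1
add j: [e, j] len 2
add e (repeat e, move left end past it): [j, e] len 2
add n: [j, e, n] len 3
add n (repeat n, move left end past it): [n] len 1
add e: [n, e] len 2
add i: [n, e, i] len 3
add h: [n, e, i, h] len 4
add v: [n, e, i, h, v] len 5
add r: [n, e, i, h, v, r] len 6
add v (repeat v, move left end past it): [r, v] len 2
add r (repeat r, move left end past it): [v, r] len 2
add h: [v, r, h] len 3
add v (repeat v, move left end past it): [r, h, v] len 3
add j: [r, h, v, j] len 4
Longest all-distinct length: 6.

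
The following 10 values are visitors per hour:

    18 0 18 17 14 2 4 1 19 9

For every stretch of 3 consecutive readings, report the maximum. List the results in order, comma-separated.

18, 18, 18, 17, 14, 4, 19, 19

(18, 0, 18) → max 18
(0, 18, 17) → max 18
(18, 17, 14) → max 18
(17, 14, 2) → max 17
(14, 2, 4) → max 14
(2, 4, 1) → max 4
(4, 1, 19) → max 19
(1, 19, 9) → max 19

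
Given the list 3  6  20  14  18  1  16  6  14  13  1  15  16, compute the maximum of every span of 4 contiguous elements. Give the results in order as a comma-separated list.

Sliding a size-4 window across the 13 values:
[3, 6, 20, 14] → max 20
[6, 20, 14, 18] → max 20
[20, 14, 18, 1] → max 20
[14, 18, 1, 16] → max 18
[18, 1, 16, 6] → max 18
[1, 16, 6, 14] → max 16
[16, 6, 14, 13] → max 16
[6, 14, 13, 1] → max 14
[14, 13, 1, 15] → max 15
[13, 1, 15, 16] → max 16

20, 20, 20, 18, 18, 16, 16, 14, 15, 16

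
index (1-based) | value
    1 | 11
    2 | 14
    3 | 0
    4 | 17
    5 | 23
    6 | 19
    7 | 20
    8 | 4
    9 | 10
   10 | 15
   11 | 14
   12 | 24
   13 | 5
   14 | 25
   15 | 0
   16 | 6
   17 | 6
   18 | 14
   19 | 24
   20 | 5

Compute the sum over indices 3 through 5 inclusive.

40

Elements at indices 3..5: 0, 17, 23
sum(0, 17, 23) = 40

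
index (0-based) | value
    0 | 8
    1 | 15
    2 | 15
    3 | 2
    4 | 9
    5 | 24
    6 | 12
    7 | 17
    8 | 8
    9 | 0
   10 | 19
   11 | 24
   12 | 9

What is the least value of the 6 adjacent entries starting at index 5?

0

Elements at indices 5..10: 24, 12, 17, 8, 0, 19
min(24, 12, 17, 8, 0, 19) = 0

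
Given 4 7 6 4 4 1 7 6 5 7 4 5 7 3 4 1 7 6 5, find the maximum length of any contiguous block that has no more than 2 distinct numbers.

3

[4] 1 distinct, len 1
[4, 7] 2 distinct, len 2
[7, 6] 2 distinct, len 2
[6, 4] 2 distinct, len 2
[6, 4, 4] 2 distinct, len 3
[4, 4, 1] 2 distinct, len 3
[1, 7] 2 distinct, len 2
[7, 6] 2 distinct, len 2
[6, 5] 2 distinct, len 2
[5, 7] 2 distinct, len 2
[7, 4] 2 distinct, len 2
[4, 5] 2 distinct, len 2
[5, 7] 2 distinct, len 2
[7, 3] 2 distinct, len 2
[3, 4] 2 distinct, len 2
[4, 1] 2 distinct, len 2
[1, 7] 2 distinct, len 2
[7, 6] 2 distinct, len 2
[6, 5] 2 distinct, len 2
Longest length with ≤2 distinct: 3.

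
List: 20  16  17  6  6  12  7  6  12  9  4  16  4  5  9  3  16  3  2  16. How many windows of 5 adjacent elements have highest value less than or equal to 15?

(20, 16, 17, 6, 6) → max 20
(16, 17, 6, 6, 12) → max 17
(17, 6, 6, 12, 7) → max 17
(6, 6, 12, 7, 6) → max 12  ≤ 15 ✓
(6, 12, 7, 6, 12) → max 12  ≤ 15 ✓
(12, 7, 6, 12, 9) → max 12  ≤ 15 ✓
(7, 6, 12, 9, 4) → max 12  ≤ 15 ✓
(6, 12, 9, 4, 16) → max 16
(12, 9, 4, 16, 4) → max 16
(9, 4, 16, 4, 5) → max 16
(4, 16, 4, 5, 9) → max 16
(16, 4, 5, 9, 3) → max 16
(4, 5, 9, 3, 16) → max 16
(5, 9, 3, 16, 3) → max 16
(9, 3, 16, 3, 2) → max 16
(3, 16, 3, 2, 16) → max 16
4 windows satisfy the condition.

4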